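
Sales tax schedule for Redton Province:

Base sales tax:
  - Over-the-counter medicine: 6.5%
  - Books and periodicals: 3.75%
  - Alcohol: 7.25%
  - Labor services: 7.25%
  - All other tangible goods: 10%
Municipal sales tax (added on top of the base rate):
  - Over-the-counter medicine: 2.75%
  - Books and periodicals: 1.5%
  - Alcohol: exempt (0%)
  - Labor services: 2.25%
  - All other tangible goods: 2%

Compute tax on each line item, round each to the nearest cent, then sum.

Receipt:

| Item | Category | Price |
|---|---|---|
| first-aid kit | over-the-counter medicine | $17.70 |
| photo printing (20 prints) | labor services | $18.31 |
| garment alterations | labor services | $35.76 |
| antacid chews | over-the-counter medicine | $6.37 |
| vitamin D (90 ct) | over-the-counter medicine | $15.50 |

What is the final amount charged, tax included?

First-aid kit $17.70: over-the-counter medicine → 6.5% + 2.75% municipal = 9.25% → $1.64
Photo printing (20 prints) $18.31: labor services → 7.25% + 2.25% municipal = 9.5% → $1.74
Garment alterations $35.76: labor services → 7.25% + 2.25% municipal = 9.5% → $3.40
Antacid chews $6.37: over-the-counter medicine → 6.5% + 2.75% municipal = 9.25% → $0.59
Vitamin D (90 ct) $15.50: over-the-counter medicine → 6.5% + 2.75% municipal = 9.25% → $1.43
Subtotal = $93.64; tax = $8.80; total due = $102.44

$102.44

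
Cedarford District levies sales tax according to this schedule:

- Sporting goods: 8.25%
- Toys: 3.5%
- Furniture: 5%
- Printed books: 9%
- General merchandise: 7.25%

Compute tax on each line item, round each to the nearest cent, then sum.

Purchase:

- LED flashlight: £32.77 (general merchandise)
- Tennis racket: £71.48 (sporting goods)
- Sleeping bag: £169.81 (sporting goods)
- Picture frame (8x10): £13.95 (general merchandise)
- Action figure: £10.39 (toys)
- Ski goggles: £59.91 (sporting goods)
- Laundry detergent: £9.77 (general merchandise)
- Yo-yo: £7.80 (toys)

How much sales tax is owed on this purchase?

LED flashlight £32.77: general merchandise → 7.25% → £2.38
Tennis racket £71.48: sporting goods → 8.25% → £5.90
Sleeping bag £169.81: sporting goods → 8.25% → £14.01
Picture frame (8x10) £13.95: general merchandise → 7.25% → £1.01
Action figure £10.39: toys → 3.5% → £0.36
Ski goggles £59.91: sporting goods → 8.25% → £4.94
Laundry detergent £9.77: general merchandise → 7.25% → £0.71
Yo-yo £7.80: toys → 3.5% → £0.27
Total tax = £2.38 + £5.90 + £14.01 + £1.01 + £0.36 + £4.94 + £0.71 + £0.27 = £29.58

£29.58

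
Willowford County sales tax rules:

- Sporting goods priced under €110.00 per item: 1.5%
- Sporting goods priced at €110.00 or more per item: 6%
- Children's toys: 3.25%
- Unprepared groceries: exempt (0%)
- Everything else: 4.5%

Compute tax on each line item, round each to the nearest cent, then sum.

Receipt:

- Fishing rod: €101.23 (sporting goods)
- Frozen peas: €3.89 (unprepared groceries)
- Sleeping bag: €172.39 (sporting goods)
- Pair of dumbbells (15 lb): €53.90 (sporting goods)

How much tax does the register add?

€12.67

Fishing rod €101.23: sporting goods, under €110.00 → 1.5% → €1.52
Frozen peas €3.89: unprepared groceries → 0% → €0.00
Sleeping bag €172.39: sporting goods, €110.00 or more → 6% → €10.34
Pair of dumbbells (15 lb) €53.90: sporting goods, under €110.00 → 1.5% → €0.81
Total tax = €1.52 + €10.34 + €0.81 = €12.67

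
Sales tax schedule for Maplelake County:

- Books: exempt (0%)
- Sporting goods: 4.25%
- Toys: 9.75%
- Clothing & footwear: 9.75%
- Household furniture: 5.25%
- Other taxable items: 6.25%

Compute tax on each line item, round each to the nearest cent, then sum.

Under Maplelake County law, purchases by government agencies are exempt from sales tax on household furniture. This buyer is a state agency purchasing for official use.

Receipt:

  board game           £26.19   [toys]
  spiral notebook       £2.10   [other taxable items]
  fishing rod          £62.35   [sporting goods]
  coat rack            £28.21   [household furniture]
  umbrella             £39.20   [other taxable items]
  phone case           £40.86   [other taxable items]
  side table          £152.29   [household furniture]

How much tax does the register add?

Board game £26.19: toys → 9.75% → £2.55
Spiral notebook £2.10: other taxable items → 6.25% → £0.13
Fishing rod £62.35: sporting goods → 4.25% → £2.65
Coat rack £28.21: household furniture, buyer-exempt → 0% → £0.00
Umbrella £39.20: other taxable items → 6.25% → £2.45
Phone case £40.86: other taxable items → 6.25% → £2.55
Side table £152.29: household furniture, buyer-exempt → 0% → £0.00
Total tax = £2.55 + £0.13 + £2.65 + £2.45 + £2.55 = £10.33

£10.33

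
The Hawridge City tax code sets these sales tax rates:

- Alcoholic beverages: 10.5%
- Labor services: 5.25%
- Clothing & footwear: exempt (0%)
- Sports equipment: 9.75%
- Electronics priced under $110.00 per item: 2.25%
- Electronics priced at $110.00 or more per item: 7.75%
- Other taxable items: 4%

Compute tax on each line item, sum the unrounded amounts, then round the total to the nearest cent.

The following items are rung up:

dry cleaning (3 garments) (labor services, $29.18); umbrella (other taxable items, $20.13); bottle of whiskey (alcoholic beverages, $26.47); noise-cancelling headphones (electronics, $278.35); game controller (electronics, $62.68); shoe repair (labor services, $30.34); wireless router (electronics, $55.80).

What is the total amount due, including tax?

Dry cleaning (3 garments) $29.18: labor services → 5.25% → $1.53195
Umbrella $20.13: other taxable items → 4% → $0.8052
Bottle of whiskey $26.47: alcoholic beverages → 10.5% → $2.77935
Noise-cancelling headphones $278.35: electronics, $110.00 or more → 7.75% → $21.572125
Game controller $62.68: electronics, under $110.00 → 2.25% → $1.4103
Shoe repair $30.34: labor services → 5.25% → $1.59285
Wireless router $55.80: electronics, under $110.00 → 2.25% → $1.2555
Subtotal = $502.95; unrounded tax = $30.947275 → $30.95; total due = $533.90

$533.90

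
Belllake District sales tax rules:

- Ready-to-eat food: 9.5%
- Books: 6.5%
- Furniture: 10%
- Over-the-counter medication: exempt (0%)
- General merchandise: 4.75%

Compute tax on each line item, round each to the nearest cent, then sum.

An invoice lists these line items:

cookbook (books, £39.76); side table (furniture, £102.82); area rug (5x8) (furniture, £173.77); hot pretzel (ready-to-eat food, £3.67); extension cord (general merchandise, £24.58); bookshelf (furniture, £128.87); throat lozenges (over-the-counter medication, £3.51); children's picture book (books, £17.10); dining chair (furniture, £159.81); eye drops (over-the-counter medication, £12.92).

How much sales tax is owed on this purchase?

£61.74

Cookbook £39.76: books → 6.5% → £2.58
Side table £102.82: furniture → 10% → £10.28
Area rug (5x8) £173.77: furniture → 10% → £17.38
Hot pretzel £3.67: ready-to-eat food → 9.5% → £0.35
Extension cord £24.58: general merchandise → 4.75% → £1.17
Bookshelf £128.87: furniture → 10% → £12.89
Throat lozenges £3.51: over-the-counter medication → 0% → £0.00
Children's picture book £17.10: books → 6.5% → £1.11
Dining chair £159.81: furniture → 10% → £15.98
Eye drops £12.92: over-the-counter medication → 0% → £0.00
Total tax = £2.58 + £10.28 + £17.38 + £0.35 + £1.17 + £12.89 + £1.11 + £15.98 = £61.74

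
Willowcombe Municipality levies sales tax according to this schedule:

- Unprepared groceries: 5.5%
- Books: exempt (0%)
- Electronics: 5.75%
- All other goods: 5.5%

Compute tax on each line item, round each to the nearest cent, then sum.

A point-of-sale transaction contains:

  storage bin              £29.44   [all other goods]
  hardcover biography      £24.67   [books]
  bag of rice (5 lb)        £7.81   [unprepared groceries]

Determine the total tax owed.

Storage bin £29.44: all other goods → 5.5% → £1.62
Hardcover biography £24.67: books → 0% → £0.00
Bag of rice (5 lb) £7.81: unprepared groceries → 5.5% → £0.43
Total tax = £1.62 + £0.43 = £2.05

£2.05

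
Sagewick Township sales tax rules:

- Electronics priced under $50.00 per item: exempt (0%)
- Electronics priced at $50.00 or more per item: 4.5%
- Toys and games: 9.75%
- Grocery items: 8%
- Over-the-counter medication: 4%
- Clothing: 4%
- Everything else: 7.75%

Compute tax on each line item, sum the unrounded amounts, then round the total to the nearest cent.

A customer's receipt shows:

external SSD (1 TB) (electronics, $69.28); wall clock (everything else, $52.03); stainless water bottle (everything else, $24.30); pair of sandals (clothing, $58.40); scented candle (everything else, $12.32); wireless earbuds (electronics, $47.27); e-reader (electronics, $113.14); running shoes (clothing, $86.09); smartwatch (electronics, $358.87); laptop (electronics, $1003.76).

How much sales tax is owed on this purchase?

$82.18

External SSD (1 TB) $69.28: electronics, $50.00 or more → 4.5% → $3.1176
Wall clock $52.03: everything else → 7.75% → $4.032325
Stainless water bottle $24.30: everything else → 7.75% → $1.88325
Pair of sandals $58.40: clothing → 4% → $2.336
Scented candle $12.32: everything else → 7.75% → $0.9548
Wireless earbuds $47.27: electronics, under $50.00 → 0% → $0.00
E-reader $113.14: electronics, $50.00 or more → 4.5% → $5.0913
Running shoes $86.09: clothing → 4% → $3.4436
Smartwatch $358.87: electronics, $50.00 or more → 4.5% → $16.14915
Laptop $1003.76: electronics, $50.00 or more → 4.5% → $45.1692
Unrounded tax sum = $82.177225 → $82.18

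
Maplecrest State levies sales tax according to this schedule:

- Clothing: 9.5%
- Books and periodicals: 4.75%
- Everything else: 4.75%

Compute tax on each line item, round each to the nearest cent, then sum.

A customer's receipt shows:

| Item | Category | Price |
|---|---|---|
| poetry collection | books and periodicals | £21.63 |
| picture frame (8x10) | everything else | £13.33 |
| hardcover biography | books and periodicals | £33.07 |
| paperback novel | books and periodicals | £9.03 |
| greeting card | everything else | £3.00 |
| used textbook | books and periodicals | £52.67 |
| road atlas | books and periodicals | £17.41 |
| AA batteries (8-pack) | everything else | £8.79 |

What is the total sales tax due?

Poetry collection £21.63: books and periodicals → 4.75% → £1.03
Picture frame (8x10) £13.33: everything else → 4.75% → £0.63
Hardcover biography £33.07: books and periodicals → 4.75% → £1.57
Paperback novel £9.03: books and periodicals → 4.75% → £0.43
Greeting card £3.00: everything else → 4.75% → £0.14
Used textbook £52.67: books and periodicals → 4.75% → £2.50
Road atlas £17.41: books and periodicals → 4.75% → £0.83
AA batteries (8-pack) £8.79: everything else → 4.75% → £0.42
Total tax = £1.03 + £0.63 + £1.57 + £0.43 + £0.14 + £2.50 + £0.83 + £0.42 = £7.55

£7.55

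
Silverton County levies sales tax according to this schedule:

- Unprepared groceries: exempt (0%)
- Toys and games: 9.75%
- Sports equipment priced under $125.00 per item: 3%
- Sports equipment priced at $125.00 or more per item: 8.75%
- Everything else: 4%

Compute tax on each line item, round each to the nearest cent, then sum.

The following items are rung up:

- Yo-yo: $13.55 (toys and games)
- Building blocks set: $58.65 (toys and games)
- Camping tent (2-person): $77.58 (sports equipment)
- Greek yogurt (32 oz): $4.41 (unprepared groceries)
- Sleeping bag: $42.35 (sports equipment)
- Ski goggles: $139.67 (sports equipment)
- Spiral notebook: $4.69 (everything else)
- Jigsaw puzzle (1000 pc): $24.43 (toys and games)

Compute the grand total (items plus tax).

Yo-yo $13.55: toys and games → 9.75% → $1.32
Building blocks set $58.65: toys and games → 9.75% → $5.72
Camping tent (2-person) $77.58: sports equipment, under $125.00 → 3% → $2.33
Greek yogurt (32 oz) $4.41: unprepared groceries → 0% → $0.00
Sleeping bag $42.35: sports equipment, under $125.00 → 3% → $1.27
Ski goggles $139.67: sports equipment, $125.00 or more → 8.75% → $12.22
Spiral notebook $4.69: everything else → 4% → $0.19
Jigsaw puzzle (1000 pc) $24.43: toys and games → 9.75% → $2.38
Subtotal = $365.33; tax = $25.43; total due = $390.76

$390.76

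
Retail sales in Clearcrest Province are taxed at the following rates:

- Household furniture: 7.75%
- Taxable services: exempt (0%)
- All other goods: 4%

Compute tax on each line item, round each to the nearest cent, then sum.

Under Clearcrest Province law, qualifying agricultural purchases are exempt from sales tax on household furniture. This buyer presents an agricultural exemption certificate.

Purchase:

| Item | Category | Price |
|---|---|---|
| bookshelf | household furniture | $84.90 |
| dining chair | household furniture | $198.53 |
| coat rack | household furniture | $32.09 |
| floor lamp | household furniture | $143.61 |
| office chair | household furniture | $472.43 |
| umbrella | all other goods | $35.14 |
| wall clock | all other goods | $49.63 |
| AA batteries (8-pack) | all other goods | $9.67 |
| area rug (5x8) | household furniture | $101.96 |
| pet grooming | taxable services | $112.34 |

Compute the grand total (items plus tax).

$1244.09

Bookshelf $84.90: household furniture, buyer-exempt → 0% → $0.00
Dining chair $198.53: household furniture, buyer-exempt → 0% → $0.00
Coat rack $32.09: household furniture, buyer-exempt → 0% → $0.00
Floor lamp $143.61: household furniture, buyer-exempt → 0% → $0.00
Office chair $472.43: household furniture, buyer-exempt → 0% → $0.00
Umbrella $35.14: all other goods → 4% → $1.41
Wall clock $49.63: all other goods → 4% → $1.99
AA batteries (8-pack) $9.67: all other goods → 4% → $0.39
Area rug (5x8) $101.96: household furniture, buyer-exempt → 0% → $0.00
Pet grooming $112.34: taxable services → 0% → $0.00
Subtotal = $1240.30; tax = $3.79; total due = $1244.09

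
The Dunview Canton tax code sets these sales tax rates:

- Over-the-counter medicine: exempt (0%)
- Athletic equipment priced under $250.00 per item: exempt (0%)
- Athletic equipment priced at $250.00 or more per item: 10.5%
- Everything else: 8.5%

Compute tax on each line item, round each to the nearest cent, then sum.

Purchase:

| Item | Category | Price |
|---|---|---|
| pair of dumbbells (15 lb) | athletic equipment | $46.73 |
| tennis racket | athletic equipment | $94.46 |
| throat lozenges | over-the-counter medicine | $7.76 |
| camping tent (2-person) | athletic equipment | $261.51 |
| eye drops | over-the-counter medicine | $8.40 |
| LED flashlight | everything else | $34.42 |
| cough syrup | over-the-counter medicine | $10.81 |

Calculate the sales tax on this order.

Pair of dumbbells (15 lb) $46.73: athletic equipment, under $250.00 → 0% → $0.00
Tennis racket $94.46: athletic equipment, under $250.00 → 0% → $0.00
Throat lozenges $7.76: over-the-counter medicine → 0% → $0.00
Camping tent (2-person) $261.51: athletic equipment, $250.00 or more → 10.5% → $27.46
Eye drops $8.40: over-the-counter medicine → 0% → $0.00
LED flashlight $34.42: everything else → 8.5% → $2.93
Cough syrup $10.81: over-the-counter medicine → 0% → $0.00
Total tax = $27.46 + $2.93 = $30.39

$30.39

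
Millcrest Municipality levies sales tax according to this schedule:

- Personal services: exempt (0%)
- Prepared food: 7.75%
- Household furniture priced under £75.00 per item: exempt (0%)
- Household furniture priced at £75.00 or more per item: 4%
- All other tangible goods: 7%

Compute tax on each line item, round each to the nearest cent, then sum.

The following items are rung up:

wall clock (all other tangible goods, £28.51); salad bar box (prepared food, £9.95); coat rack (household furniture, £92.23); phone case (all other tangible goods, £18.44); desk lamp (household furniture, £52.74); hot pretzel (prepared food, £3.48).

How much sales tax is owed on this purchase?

Wall clock £28.51: all other tangible goods → 7% → £2.00
Salad bar box £9.95: prepared food → 7.75% → £0.77
Coat rack £92.23: household furniture, £75.00 or more → 4% → £3.69
Phone case £18.44: all other tangible goods → 7% → £1.29
Desk lamp £52.74: household furniture, under £75.00 → 0% → £0.00
Hot pretzel £3.48: prepared food → 7.75% → £0.27
Total tax = £2.00 + £0.77 + £3.69 + £1.29 + £0.27 = £8.02

£8.02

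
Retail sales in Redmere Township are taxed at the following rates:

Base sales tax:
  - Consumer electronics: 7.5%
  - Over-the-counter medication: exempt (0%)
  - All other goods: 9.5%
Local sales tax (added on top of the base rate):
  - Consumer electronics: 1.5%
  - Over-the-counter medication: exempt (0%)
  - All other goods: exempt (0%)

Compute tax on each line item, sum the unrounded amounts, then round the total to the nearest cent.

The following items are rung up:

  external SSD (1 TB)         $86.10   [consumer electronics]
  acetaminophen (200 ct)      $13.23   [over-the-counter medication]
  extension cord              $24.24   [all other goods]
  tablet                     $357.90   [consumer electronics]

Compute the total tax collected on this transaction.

External SSD (1 TB) $86.10: consumer electronics → 7.5% + 1.5% local = 9% → $7.749
Acetaminophen (200 ct) $13.23: over-the-counter medication → 0% + 0% local = 0% → $0.00
Extension cord $24.24: all other goods → 9.5% + 0% local = 9.5% → $2.3028
Tablet $357.90: consumer electronics → 7.5% + 1.5% local = 9% → $32.211
Unrounded tax sum = $42.2628 → $42.26

$42.26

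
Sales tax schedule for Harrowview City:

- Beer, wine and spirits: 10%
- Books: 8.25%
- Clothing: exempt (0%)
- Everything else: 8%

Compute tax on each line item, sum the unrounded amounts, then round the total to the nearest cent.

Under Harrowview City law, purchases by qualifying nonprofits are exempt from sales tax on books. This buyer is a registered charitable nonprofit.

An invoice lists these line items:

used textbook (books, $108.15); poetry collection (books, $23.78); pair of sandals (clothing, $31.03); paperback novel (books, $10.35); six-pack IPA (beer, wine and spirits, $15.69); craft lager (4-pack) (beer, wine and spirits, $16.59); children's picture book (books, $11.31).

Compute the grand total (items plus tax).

Used textbook $108.15: books, buyer-exempt → 0% → $0.00
Poetry collection $23.78: books, buyer-exempt → 0% → $0.00
Pair of sandals $31.03: clothing → 0% → $0.00
Paperback novel $10.35: books, buyer-exempt → 0% → $0.00
Six-pack IPA $15.69: beer, wine and spirits → 10% → $1.569
Craft lager (4-pack) $16.59: beer, wine and spirits → 10% → $1.659
Children's picture book $11.31: books, buyer-exempt → 0% → $0.00
Subtotal = $216.90; unrounded tax = $3.228 → $3.23; total due = $220.13

$220.13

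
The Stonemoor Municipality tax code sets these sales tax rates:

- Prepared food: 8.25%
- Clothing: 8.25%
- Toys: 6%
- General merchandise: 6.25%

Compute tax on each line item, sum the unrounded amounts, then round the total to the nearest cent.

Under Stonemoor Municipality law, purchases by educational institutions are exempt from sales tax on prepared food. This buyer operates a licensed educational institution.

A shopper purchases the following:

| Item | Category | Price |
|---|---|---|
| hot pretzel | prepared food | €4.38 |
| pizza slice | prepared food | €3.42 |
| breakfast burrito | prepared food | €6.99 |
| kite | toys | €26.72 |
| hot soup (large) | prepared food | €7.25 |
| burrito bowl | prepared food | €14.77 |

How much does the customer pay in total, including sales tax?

€65.13

Hot pretzel €4.38: prepared food, buyer-exempt → 0% → €0.00
Pizza slice €3.42: prepared food, buyer-exempt → 0% → €0.00
Breakfast burrito €6.99: prepared food, buyer-exempt → 0% → €0.00
Kite €26.72: toys → 6% → €1.6032
Hot soup (large) €7.25: prepared food, buyer-exempt → 0% → €0.00
Burrito bowl €14.77: prepared food, buyer-exempt → 0% → €0.00
Subtotal = €63.53; unrounded tax = €1.6032 → €1.60; total due = €65.13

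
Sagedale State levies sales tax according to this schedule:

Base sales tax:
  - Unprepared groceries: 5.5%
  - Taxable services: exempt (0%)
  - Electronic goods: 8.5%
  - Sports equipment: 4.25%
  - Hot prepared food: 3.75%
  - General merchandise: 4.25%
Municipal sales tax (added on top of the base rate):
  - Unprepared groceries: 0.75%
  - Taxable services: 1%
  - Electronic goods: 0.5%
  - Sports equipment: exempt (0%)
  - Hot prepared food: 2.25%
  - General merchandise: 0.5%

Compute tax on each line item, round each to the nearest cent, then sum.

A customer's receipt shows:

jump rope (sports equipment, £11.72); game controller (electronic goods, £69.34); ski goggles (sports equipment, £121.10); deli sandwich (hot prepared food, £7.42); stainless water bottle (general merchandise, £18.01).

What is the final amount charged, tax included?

Jump rope £11.72: sports equipment → 4.25% + 0% municipal = 4.25% → £0.50
Game controller £69.34: electronic goods → 8.5% + 0.5% municipal = 9% → £6.24
Ski goggles £121.10: sports equipment → 4.25% + 0% municipal = 4.25% → £5.15
Deli sandwich £7.42: hot prepared food → 3.75% + 2.25% municipal = 6% → £0.45
Stainless water bottle £18.01: general merchandise → 4.25% + 0.5% municipal = 4.75% → £0.86
Subtotal = £227.59; tax = £13.20; total due = £240.79

£240.79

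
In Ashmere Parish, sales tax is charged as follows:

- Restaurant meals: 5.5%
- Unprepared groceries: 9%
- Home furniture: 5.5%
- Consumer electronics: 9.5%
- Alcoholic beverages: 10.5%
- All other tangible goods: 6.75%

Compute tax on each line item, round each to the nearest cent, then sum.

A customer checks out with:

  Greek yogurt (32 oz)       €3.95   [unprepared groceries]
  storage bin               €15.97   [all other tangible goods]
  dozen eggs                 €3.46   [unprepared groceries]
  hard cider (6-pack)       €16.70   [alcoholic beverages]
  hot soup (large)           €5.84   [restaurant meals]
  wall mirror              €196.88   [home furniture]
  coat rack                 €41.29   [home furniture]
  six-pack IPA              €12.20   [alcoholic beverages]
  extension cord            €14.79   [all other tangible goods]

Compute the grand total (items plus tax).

€330.28

Greek yogurt (32 oz) €3.95: unprepared groceries → 9% → €0.36
Storage bin €15.97: all other tangible goods → 6.75% → €1.08
Dozen eggs €3.46: unprepared groceries → 9% → €0.31
Hard cider (6-pack) €16.70: alcoholic beverages → 10.5% → €1.75
Hot soup (large) €5.84: restaurant meals → 5.5% → €0.32
Wall mirror €196.88: home furniture → 5.5% → €10.83
Coat rack €41.29: home furniture → 5.5% → €2.27
Six-pack IPA €12.20: alcoholic beverages → 10.5% → €1.28
Extension cord €14.79: all other tangible goods → 6.75% → €1.00
Subtotal = €311.08; tax = €19.20; total due = €330.28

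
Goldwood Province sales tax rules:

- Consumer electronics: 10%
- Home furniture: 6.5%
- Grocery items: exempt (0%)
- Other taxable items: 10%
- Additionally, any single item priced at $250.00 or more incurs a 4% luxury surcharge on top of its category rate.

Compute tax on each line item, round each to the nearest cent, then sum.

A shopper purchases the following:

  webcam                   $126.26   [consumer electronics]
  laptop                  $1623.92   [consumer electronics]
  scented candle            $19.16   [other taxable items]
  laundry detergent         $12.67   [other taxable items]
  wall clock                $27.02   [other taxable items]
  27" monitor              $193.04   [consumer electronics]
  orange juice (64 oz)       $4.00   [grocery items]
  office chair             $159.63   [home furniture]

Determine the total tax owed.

Webcam $126.26: consumer electronics → 10% → $12.63
Laptop $1623.92: consumer electronics → 10% + 4% surcharge = 14% → $227.35
Scented candle $19.16: other taxable items → 10% → $1.92
Laundry detergent $12.67: other taxable items → 10% → $1.27
Wall clock $27.02: other taxable items → 10% → $2.70
27" monitor $193.04: consumer electronics → 10% → $19.30
Orange juice (64 oz) $4.00: grocery items → 0% → $0.00
Office chair $159.63: home furniture → 6.5% → $10.38
Total tax = $12.63 + $227.35 + $1.92 + $1.27 + $2.70 + $19.30 + $10.38 = $275.55

$275.55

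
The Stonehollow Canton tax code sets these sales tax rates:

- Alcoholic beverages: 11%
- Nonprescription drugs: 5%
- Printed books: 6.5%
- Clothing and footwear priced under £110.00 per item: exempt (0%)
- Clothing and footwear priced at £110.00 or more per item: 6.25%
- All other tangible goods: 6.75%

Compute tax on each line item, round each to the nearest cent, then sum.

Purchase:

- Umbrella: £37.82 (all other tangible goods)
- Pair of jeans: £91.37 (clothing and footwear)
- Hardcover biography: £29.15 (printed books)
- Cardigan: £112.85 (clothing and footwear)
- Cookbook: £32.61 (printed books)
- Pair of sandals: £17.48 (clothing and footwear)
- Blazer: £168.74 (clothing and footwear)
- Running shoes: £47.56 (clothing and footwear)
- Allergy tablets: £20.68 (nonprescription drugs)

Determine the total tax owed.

Umbrella £37.82: all other tangible goods → 6.75% → £2.55
Pair of jeans £91.37: clothing and footwear, under £110.00 → 0% → £0.00
Hardcover biography £29.15: printed books → 6.5% → £1.89
Cardigan £112.85: clothing and footwear, £110.00 or more → 6.25% → £7.05
Cookbook £32.61: printed books → 6.5% → £2.12
Pair of sandals £17.48: clothing and footwear, under £110.00 → 0% → £0.00
Blazer £168.74: clothing and footwear, £110.00 or more → 6.25% → £10.55
Running shoes £47.56: clothing and footwear, under £110.00 → 0% → £0.00
Allergy tablets £20.68: nonprescription drugs → 5% → £1.03
Total tax = £2.55 + £1.89 + £7.05 + £2.12 + £10.55 + £1.03 = £25.19

£25.19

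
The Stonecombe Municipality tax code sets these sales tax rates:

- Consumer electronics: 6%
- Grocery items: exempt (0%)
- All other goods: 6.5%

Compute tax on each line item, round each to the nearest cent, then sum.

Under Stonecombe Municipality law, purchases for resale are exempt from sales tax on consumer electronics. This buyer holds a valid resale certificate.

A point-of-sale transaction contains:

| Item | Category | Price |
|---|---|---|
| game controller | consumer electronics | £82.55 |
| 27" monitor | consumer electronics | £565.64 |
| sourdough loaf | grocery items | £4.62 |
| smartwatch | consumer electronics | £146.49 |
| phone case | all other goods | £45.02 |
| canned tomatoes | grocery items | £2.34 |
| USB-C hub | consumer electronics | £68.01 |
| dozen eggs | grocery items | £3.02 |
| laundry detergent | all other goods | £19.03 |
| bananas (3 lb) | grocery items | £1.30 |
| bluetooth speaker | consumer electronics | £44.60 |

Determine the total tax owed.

£4.17

Game controller £82.55: consumer electronics, buyer-exempt → 0% → £0.00
27" monitor £565.64: consumer electronics, buyer-exempt → 0% → £0.00
Sourdough loaf £4.62: grocery items → 0% → £0.00
Smartwatch £146.49: consumer electronics, buyer-exempt → 0% → £0.00
Phone case £45.02: all other goods → 6.5% → £2.93
Canned tomatoes £2.34: grocery items → 0% → £0.00
USB-C hub £68.01: consumer electronics, buyer-exempt → 0% → £0.00
Dozen eggs £3.02: grocery items → 0% → £0.00
Laundry detergent £19.03: all other goods → 6.5% → £1.24
Bananas (3 lb) £1.30: grocery items → 0% → £0.00
Bluetooth speaker £44.60: consumer electronics, buyer-exempt → 0% → £0.00
Total tax = £2.93 + £1.24 = £4.17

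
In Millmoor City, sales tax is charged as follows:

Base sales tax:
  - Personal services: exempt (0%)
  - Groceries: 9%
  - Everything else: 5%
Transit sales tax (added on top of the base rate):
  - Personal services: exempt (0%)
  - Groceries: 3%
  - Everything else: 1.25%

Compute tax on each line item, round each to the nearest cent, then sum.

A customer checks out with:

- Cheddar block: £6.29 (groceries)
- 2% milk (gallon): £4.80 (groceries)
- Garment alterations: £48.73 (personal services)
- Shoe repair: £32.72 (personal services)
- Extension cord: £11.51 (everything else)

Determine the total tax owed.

£2.05

Cheddar block £6.29: groceries → 9% + 3% transit = 12% → £0.75
2% milk (gallon) £4.80: groceries → 9% + 3% transit = 12% → £0.58
Garment alterations £48.73: personal services → 0% + 0% transit = 0% → £0.00
Shoe repair £32.72: personal services → 0% + 0% transit = 0% → £0.00
Extension cord £11.51: everything else → 5% + 1.25% transit = 6.25% → £0.72
Total tax = £0.75 + £0.58 + £0.72 = £2.05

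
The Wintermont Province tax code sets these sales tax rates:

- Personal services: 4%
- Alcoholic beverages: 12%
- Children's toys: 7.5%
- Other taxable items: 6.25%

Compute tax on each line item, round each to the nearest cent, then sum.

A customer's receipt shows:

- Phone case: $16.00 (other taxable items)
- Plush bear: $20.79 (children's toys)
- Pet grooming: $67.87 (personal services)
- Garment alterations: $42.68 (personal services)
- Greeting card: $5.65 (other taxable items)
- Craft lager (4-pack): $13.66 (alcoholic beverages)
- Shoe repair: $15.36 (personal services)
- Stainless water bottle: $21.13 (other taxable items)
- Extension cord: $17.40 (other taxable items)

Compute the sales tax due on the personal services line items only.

$5.03

Pet grooming $67.87: personal services → 4% → $2.71
Garment alterations $42.68: personal services → 4% → $1.71
Shoe repair $15.36: personal services → 4% → $0.61
Tax on personal services = $2.71 + $1.71 + $0.61 = $5.03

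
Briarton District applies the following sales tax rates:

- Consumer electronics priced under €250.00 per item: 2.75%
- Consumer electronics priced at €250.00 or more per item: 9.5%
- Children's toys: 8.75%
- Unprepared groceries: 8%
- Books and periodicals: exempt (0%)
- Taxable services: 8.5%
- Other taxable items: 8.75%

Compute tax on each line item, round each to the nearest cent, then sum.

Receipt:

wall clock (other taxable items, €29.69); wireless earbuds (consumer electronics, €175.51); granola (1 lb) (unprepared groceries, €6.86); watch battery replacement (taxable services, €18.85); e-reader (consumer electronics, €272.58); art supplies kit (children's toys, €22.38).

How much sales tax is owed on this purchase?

Wall clock €29.69: other taxable items → 8.75% → €2.60
Wireless earbuds €175.51: consumer electronics, under €250.00 → 2.75% → €4.83
Granola (1 lb) €6.86: unprepared groceries → 8% → €0.55
Watch battery replacement €18.85: taxable services → 8.5% → €1.60
E-reader €272.58: consumer electronics, €250.00 or more → 9.5% → €25.90
Art supplies kit €22.38: children's toys → 8.75% → €1.96
Total tax = €2.60 + €4.83 + €0.55 + €1.60 + €25.90 + €1.96 = €37.44

€37.44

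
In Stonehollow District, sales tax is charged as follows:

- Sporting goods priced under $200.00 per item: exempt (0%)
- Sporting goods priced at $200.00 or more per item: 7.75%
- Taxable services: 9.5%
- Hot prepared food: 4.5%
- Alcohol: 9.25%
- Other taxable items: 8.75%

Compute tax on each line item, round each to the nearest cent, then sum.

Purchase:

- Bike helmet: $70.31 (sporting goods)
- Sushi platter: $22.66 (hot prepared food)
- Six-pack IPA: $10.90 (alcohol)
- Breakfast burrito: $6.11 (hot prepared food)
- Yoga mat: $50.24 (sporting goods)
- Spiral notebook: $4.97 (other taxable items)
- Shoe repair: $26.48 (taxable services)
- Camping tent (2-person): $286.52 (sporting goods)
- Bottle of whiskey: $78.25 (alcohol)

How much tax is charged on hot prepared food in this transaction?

Sushi platter $22.66: hot prepared food → 4.5% → $1.02
Breakfast burrito $6.11: hot prepared food → 4.5% → $0.27
Tax on hot prepared food = $1.02 + $0.27 = $1.29

$1.29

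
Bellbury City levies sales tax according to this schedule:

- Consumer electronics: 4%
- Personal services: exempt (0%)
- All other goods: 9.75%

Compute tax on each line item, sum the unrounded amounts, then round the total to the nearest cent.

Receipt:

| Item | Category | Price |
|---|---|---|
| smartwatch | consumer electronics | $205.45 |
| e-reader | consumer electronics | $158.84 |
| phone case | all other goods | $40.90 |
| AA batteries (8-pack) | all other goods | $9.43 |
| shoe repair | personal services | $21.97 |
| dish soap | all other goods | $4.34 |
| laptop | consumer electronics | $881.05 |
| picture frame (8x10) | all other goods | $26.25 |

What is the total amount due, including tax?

Smartwatch $205.45: consumer electronics → 4% → $8.218
E-reader $158.84: consumer electronics → 4% → $6.3536
Phone case $40.90: all other goods → 9.75% → $3.98775
AA batteries (8-pack) $9.43: all other goods → 9.75% → $0.919425
Shoe repair $21.97: personal services → 0% → $0.00
Dish soap $4.34: all other goods → 9.75% → $0.42315
Laptop $881.05: consumer electronics → 4% → $35.242
Picture frame (8x10) $26.25: all other goods → 9.75% → $2.559375
Subtotal = $1348.23; unrounded tax = $57.7033 → $57.70; total due = $1405.93

$1405.93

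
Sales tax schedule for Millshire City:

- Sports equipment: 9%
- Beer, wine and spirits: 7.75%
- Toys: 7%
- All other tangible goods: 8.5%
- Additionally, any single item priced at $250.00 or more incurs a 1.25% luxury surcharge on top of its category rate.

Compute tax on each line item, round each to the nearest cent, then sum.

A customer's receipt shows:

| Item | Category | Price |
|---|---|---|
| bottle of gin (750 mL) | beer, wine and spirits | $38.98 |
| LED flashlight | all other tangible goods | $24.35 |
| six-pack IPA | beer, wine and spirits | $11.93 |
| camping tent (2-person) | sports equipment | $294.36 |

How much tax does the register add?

Bottle of gin (750 mL) $38.98: beer, wine and spirits → 7.75% → $3.02
LED flashlight $24.35: all other tangible goods → 8.5% → $2.07
Six-pack IPA $11.93: beer, wine and spirits → 7.75% → $0.92
Camping tent (2-person) $294.36: sports equipment → 9% + 1.25% surcharge = 10.25% → $30.17
Total tax = $3.02 + $2.07 + $0.92 + $30.17 = $36.18

$36.18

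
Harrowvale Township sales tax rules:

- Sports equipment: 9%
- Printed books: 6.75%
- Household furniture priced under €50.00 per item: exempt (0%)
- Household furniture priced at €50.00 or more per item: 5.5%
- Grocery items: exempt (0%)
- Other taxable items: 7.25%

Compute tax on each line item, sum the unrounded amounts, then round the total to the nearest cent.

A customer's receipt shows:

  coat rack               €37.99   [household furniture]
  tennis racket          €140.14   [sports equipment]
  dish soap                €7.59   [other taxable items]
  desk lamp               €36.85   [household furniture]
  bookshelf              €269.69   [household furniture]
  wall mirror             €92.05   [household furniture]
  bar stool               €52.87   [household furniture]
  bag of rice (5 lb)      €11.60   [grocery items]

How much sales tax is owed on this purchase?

Coat rack €37.99: household furniture, under €50.00 → 0% → €0.00
Tennis racket €140.14: sports equipment → 9% → €12.6126
Dish soap €7.59: other taxable items → 7.25% → €0.550275
Desk lamp €36.85: household furniture, under €50.00 → 0% → €0.00
Bookshelf €269.69: household furniture, €50.00 or more → 5.5% → €14.83295
Wall mirror €92.05: household furniture, €50.00 or more → 5.5% → €5.06275
Bar stool €52.87: household furniture, €50.00 or more → 5.5% → €2.90785
Bag of rice (5 lb) €11.60: grocery items → 0% → €0.00
Unrounded tax sum = €35.966425 → €35.97

€35.97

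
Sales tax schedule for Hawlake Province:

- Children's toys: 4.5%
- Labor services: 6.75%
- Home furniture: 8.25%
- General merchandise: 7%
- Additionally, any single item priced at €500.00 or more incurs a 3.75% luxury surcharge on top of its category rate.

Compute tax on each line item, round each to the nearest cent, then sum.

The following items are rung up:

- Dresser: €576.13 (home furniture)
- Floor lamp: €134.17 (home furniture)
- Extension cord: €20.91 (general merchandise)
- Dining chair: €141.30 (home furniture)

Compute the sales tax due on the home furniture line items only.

Dresser €576.13: home furniture → 8.25% + 3.75% surcharge = 12% → €69.14
Floor lamp €134.17: home furniture → 8.25% → €11.07
Dining chair €141.30: home furniture → 8.25% → €11.66
Tax on home furniture = €69.14 + €11.07 + €11.66 = €91.87

€91.87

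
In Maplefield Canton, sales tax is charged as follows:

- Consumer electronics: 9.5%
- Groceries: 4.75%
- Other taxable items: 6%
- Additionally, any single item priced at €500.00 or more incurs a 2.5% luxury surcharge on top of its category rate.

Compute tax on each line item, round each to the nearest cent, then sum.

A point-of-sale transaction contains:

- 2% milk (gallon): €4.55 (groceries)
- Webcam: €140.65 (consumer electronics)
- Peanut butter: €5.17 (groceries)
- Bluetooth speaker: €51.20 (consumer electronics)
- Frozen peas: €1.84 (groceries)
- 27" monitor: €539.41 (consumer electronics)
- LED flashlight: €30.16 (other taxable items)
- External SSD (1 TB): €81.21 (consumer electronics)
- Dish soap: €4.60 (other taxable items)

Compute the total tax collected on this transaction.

€93.31

2% milk (gallon) €4.55: groceries → 4.75% → €0.22
Webcam €140.65: consumer electronics → 9.5% → €13.36
Peanut butter €5.17: groceries → 4.75% → €0.25
Bluetooth speaker €51.20: consumer electronics → 9.5% → €4.86
Frozen peas €1.84: groceries → 4.75% → €0.09
27" monitor €539.41: consumer electronics → 9.5% + 2.5% surcharge = 12% → €64.73
LED flashlight €30.16: other taxable items → 6% → €1.81
External SSD (1 TB) €81.21: consumer electronics → 9.5% → €7.71
Dish soap €4.60: other taxable items → 6% → €0.28
Total tax = €0.22 + €13.36 + €0.25 + €4.86 + €0.09 + €64.73 + €1.81 + €7.71 + €0.28 = €93.31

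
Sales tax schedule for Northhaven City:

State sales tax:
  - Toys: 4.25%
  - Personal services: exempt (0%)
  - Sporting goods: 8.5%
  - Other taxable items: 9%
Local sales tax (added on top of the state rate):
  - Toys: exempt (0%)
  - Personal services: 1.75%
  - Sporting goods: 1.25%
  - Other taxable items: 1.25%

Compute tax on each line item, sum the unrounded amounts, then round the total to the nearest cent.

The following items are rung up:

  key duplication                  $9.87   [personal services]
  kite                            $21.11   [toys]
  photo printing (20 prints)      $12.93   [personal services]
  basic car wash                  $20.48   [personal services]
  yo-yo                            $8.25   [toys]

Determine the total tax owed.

Key duplication $9.87: personal services → 0% + 1.75% local = 1.75% → $0.172725
Kite $21.11: toys → 4.25% + 0% local = 4.25% → $0.897175
Photo printing (20 prints) $12.93: personal services → 0% + 1.75% local = 1.75% → $0.226275
Basic car wash $20.48: personal services → 0% + 1.75% local = 1.75% → $0.3584
Yo-yo $8.25: toys → 4.25% + 0% local = 4.25% → $0.350625
Unrounded tax sum = $2.0052 → $2.01

$2.01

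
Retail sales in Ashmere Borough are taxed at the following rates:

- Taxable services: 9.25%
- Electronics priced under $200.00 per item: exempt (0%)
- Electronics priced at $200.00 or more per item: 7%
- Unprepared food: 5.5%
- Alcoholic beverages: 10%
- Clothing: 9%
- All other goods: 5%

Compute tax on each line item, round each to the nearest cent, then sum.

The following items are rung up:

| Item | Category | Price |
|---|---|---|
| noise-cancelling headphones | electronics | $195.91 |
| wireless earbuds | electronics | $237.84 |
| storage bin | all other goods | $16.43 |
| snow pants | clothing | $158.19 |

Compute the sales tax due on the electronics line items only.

Noise-cancelling headphones $195.91: electronics, under $200.00 → 0% → $0.00
Wireless earbuds $237.84: electronics, $200.00 or more → 7% → $16.65
Tax on electronics = $0.00 + $16.65 = $16.65

$16.65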